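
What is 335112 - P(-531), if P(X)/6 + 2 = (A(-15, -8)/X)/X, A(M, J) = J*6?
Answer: 10499099828/31329 ≈ 3.3512e+5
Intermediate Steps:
A(M, J) = 6*J
P(X) = -12 - 288/X² (P(X) = -12 + 6*(((6*(-8))/X)/X) = -12 + 6*((-48/X)/X) = -12 + 6*(-48/X²) = -12 - 288/X²)
335112 - P(-531) = 335112 - (-12 - 288/(-531)²) = 335112 - (-12 - 288*1/281961) = 335112 - (-12 - 32/31329) = 335112 - 1*(-375980/31329) = 335112 + 375980/31329 = 10499099828/31329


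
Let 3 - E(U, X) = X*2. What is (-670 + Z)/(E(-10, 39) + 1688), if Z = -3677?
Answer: -4347/1613 ≈ -2.6950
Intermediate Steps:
E(U, X) = 3 - 2*X (E(U, X) = 3 - X*2 = 3 - 2*X)
(-670 + Z)/(E(-10, 39) + 1688) = (-670 - 3677)/((3 - 2*39) + 1688) = -4347/((3 - 78) + 1688) = -4347/(-75 + 1688) = -4347/1613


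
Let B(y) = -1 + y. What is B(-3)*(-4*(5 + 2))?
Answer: 112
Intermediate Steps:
B(-3)*(-4*(5 + 2)) = (-1 - 3)*(-4*(5 + 2)) = -(-16)*7 = -4*(-28) = 112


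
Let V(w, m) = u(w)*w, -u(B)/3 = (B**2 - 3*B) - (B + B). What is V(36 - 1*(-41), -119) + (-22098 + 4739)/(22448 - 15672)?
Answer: -8677796623/6776 ≈ -1.2807e+6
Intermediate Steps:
u(B) = -3*B**2 + 15*B (u(B) = -3*((B**2 - 3*B) - (B + B)) = -3*((B**2 - 3*B) - 2*B) = -3*(B**2 - 5*B) = -3*B**2 + 15*B)
V(w, m) = 3*w**2*(5 - w) (V(w, m) = (3*w*(5 - w))*w = 3*w**2*(5 - w))
V(36 - 1*(-41), -119) + (-22098 + 4739)/(22448 - 15672) = 3*(36 - 1*(-41))**2*(5 - (36 - 1*(-41))) + (-22098 + 4739)/(22448 - 15672) = 3*(36 + 41)**2*(5 - (36 + 41)) - 17359/6776 = 3*77**2*(5 - 1*77) - 17359*1/6776 = 3*5929*(5 - 77) - 17359/6776 = 3*5929*(-72) - 17359/6776 = -1280664 - 17359/6776 = -8677796623/6776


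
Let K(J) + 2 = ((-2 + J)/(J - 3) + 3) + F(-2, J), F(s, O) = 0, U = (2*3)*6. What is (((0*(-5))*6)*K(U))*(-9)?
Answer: 0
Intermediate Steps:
U = 36 (U = 6*6 = 36)
K(J) = 1 + (-2 + J)/(-3 + J) (K(J) = -2 + (((-2 + J)/(J - 3) + 3) + 0) = -2 + (((-2 + J)/(-3 + J) + 3) + 0) = -2 + ((3 + (-2 + J)/(-3 + J)) + 0) = -2 + (3 + (-2 + J)/(-3 + J)) = 1 + (-2 + J)/(-3 + J))
(((0*(-5))*6)*K(U))*(-9) = (((0*(-5))*6)*((-5 + 2*36)/(-3 + 36)))*(-9) = ((0*6)*((-5 + 72)/33))*(-9) = (0*((1/33)*67))*(-9) = (0*(67/33))*(-9) = 0*(-9) = 0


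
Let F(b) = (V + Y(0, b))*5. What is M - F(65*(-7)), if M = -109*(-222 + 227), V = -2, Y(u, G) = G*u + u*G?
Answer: -535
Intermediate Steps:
Y(u, G) = 2*G*u (Y(u, G) = G*u + G*u = 2*G*u)
F(b) = -10 (F(b) = (-2 + 2*b*0)*5 = (-2 + 0)*5 = -2*5 = -10)
M = -545 (M = -109*5 = -545)
M - F(65*(-7)) = -545 - 1*(-10) = -545 + 10 = -535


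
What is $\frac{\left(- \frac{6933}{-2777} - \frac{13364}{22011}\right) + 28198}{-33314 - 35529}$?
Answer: $- \frac{1723705466741}{4207997189121} \approx -0.40963$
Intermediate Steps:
$\frac{\left(- \frac{6933}{-2777} - \frac{13364}{22011}\right) + 28198}{-33314 - 35529} = \frac{\left(\left(-6933\right) \left(- \frac{1}{2777}\right) - \frac{13364}{22011}\right) + 28198}{-68843} = \left(\left(\frac{6933}{2777} - \frac{13364}{22011}\right) + 28198\right) \left(- \frac{1}{68843}\right) = \left(\frac{115490435}{61124547} + 28198\right) \left(- \frac{1}{68843}\right) = \frac{1723705466741}{61124547} \left(- \frac{1}{68843}\right) = - \frac{1723705466741}{4207997189121}$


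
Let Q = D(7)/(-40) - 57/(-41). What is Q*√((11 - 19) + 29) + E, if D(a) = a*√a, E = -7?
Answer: -7 + √21*(2280 - 287*√7)/1640 ≈ -2.7509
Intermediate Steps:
D(a) = a^(3/2)
Q = 57/41 - 7*√7/40 (Q = 7^(3/2)/(-40) - 57/(-41) = (7*√7)*(-1/40) - 57*(-1/41) = -7*√7/40 + 57/41 = 57/41 - 7*√7/40 ≈ 0.92724)
Q*√((11 - 19) + 29) + E = (57/41 - 7*√7/40)*√((11 - 19) + 29) - 7 = (57/41 - 7*√7/40)*√(-8 + 29) - 7 = (57/41 - 7*√7/40)*√21 - 7 = √21*(57/41 - 7*√7/40) - 7 = -7 + √21*(57/41 - 7*√7/40)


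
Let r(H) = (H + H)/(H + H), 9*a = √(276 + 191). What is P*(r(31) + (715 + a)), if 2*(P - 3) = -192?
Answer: -66588 - 31*√467/3 ≈ -66811.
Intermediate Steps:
P = -93 (P = 3 + (½)*(-192) = 3 - 96 = -93)
a = √467/9 (a = √(276 + 191)/9 = √467/9 ≈ 2.4011)
r(H) = 1 (r(H) = (2*H)/((2*H)) = (2*H)*(1/(2*H)) = 1)
P*(r(31) + (715 + a)) = -93*(1 + (715 + √467/9)) = -93*(716 + √467/9) = -66588 - 31*√467/3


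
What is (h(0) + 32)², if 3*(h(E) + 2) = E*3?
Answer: 900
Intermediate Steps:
h(E) = -2 + E (h(E) = -2 + (E*3)/3 = -2 + (3*E)/3 = -2 + E)
(h(0) + 32)² = ((-2 + 0) + 32)² = (-2 + 32)² = 30² = 900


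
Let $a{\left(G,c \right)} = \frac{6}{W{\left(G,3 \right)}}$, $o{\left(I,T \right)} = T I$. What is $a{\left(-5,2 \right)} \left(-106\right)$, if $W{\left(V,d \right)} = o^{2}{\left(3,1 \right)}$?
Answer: $- \frac{212}{3} \approx -70.667$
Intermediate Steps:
$o{\left(I,T \right)} = I T$
$W{\left(V,d \right)} = 9$ ($W{\left(V,d \right)} = \left(3 \cdot 1\right)^{2} = 3^{2} = 9$)
$a{\left(G,c \right)} = \frac{2}{3}$ ($a{\left(G,c \right)} = \frac{6}{9} = 6 \cdot \frac{1}{9} = \frac{2}{3}$)
$a{\left(-5,2 \right)} \left(-106\right) = \frac{2}{3} \left(-106\right) = - \frac{212}{3}$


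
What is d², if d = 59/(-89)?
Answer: 3481/7921 ≈ 0.43946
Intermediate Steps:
d = -59/89 (d = 59*(-1/89) = -59/89 ≈ -0.66292)
d² = (-59/89)² = 3481/7921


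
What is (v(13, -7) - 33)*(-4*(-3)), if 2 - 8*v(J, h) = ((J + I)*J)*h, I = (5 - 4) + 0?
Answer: 1518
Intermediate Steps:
I = 1 (I = 1 + 0 = 1)
v(J, h) = ¼ - J*h*(1 + J)/8 (v(J, h) = ¼ - (J + 1)*J*h/8 = ¼ - (1 + J)*J*h/8 = ¼ - J*(1 + J)*h/8 = ¼ - J*h*(1 + J)/8)
(v(13, -7) - 33)*(-4*(-3)) = ((¼ - ⅛*13*(-7) - ⅛*(-7)*13²) - 33)*(-4*(-3)) = ((¼ + 91/8 - ⅛*(-7)*169) - 33)*12 = ((¼ + 91/8 + 1183/8) - 33)*12 = (319/2 - 33)*12 = (253/2)*12 = 1518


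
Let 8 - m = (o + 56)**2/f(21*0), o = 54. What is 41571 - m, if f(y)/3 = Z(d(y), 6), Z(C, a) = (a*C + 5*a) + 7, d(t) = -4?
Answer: 1633057/39 ≈ 41873.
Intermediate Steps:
Z(C, a) = 7 + 5*a + C*a (Z(C, a) = (C*a + 5*a) + 7 = (5*a + C*a) + 7 = 7 + 5*a + C*a)
f(y) = 39 (f(y) = 3*(7 + 5*6 - 4*6) = 3*(7 + 30 - 24) = 3*13 = 39)
m = -11788/39 (m = 8 - (54 + 56)**2/39 = 8 - 110**2/39 = 8 - 12100/39 = -11788/39 ≈ -302.26)
41571 - m = 41571 - 1*(-11788/39) = 41571 + 11788/39 = 1633057/39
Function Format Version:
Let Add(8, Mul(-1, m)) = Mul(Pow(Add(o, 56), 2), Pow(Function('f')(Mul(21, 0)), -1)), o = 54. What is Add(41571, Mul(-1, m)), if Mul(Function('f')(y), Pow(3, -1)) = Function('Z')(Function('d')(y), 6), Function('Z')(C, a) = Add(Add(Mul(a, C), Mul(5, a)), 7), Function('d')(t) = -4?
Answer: Rational(1633057, 39) ≈ 41873.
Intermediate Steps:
Function('Z')(C, a) = Add(7, Mul(5, a), Mul(C, a)) (Function('Z')(C, a) = Add(Add(Mul(C, a), Mul(5, a)), 7) = Add(Add(Mul(5, a), Mul(C, a)), 7) = Add(7, Mul(5, a), Mul(C, a)))
Function('f')(y) = 39 (Function('f')(y) = Mul(3, Add(7, Mul(5, 6), Mul(-4, 6))) = Mul(3, Add(7, 30, -24)) = Mul(3, 13) = 39)
m = Rational(-11788, 39) (m = Add(8, Mul(-1, Mul(Pow(Add(54, 56), 2), Pow(39, -1)))) = Add(8, Mul(-1, Mul(Pow(110, 2), Rational(1, 39)))) = Add(8, Mul(-1, Mul(12100, Rational(1, 39)))) = Add(8, Mul(-1, Rational(12100, 39))) = Add(8, Rational(-12100, 39)) = Rational(-11788, 39) ≈ -302.26)
Add(41571, Mul(-1, m)) = Add(41571, Mul(-1, Rational(-11788, 39))) = Add(41571, Rational(11788, 39)) = Rational(1633057, 39)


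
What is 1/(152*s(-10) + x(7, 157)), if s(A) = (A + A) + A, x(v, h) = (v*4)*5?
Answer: -1/4420 ≈ -0.00022624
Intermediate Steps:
x(v, h) = 20*v (x(v, h) = (4*v)*5 = 20*v)
s(A) = 3*A (s(A) = 2*A + A = 3*A)
1/(152*s(-10) + x(7, 157)) = 1/(152*(3*(-10)) + 20*7) = 1/(152*(-30) + 140) = 1/(-4560 + 140) = 1/(-4420) = -1/4420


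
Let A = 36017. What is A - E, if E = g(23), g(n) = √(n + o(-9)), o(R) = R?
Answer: 36017 - √14 ≈ 36013.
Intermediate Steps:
g(n) = √(-9 + n) (g(n) = √(n - 9) = √(-9 + n))
E = √14 (E = √(-9 + 23) = √14 ≈ 3.7417)
A - E = 36017 - √14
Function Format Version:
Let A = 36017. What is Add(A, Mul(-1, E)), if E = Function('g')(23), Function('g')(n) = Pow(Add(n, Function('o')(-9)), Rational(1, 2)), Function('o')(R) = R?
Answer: Add(36017, Mul(-1, Pow(14, Rational(1, 2)))) ≈ 36013.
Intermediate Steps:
Function('g')(n) = Pow(Add(-9, n), Rational(1, 2)) (Function('g')(n) = Pow(Add(n, -9), Rational(1, 2)) = Pow(Add(-9, n), Rational(1, 2)))
E = Pow(14, Rational(1, 2)) (E = Pow(Add(-9, 23), Rational(1, 2)) = Pow(14, Rational(1, 2)) ≈ 3.7417)
Add(A, Mul(-1, E)) = Add(36017, Mul(-1, Pow(14, Rational(1, 2))))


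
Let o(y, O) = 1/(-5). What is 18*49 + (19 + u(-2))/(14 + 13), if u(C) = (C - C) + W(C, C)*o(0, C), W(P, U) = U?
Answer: 119167/135 ≈ 882.72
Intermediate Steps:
o(y, O) = -⅕
u(C) = -C/5 (u(C) = (C - C) + C*(-⅕) = 0 - C/5 = -C/5)
18*49 + (19 + u(-2))/(14 + 13) = 18*49 + (19 - ⅕*(-2))/(14 + 13) = 882 + (19 + ⅖)/27 = 882 + (97/5)*(1/27) = 882 + 97/135 = 119167/135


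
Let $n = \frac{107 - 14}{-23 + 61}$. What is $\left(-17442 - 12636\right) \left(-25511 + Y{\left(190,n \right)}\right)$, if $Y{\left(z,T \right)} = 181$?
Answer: $761875740$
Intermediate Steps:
$n = \frac{93}{38} \approx 2.4474$
$\left(-17442 - 12636\right) \left(-25511 + Y{\left(190,n \right)}\right) = \left(-17442 - 12636\right) \left(-25511 + 181\right) = \left(-30078\right) \left(-25330\right) = 761875740$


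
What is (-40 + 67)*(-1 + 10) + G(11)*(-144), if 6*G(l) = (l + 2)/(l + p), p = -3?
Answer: 204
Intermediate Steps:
G(l) = (2 + l)/(6*(-3 + l)) (G(l) = ((l + 2)/(l - 3))/6 = ((2 + l)/(-3 + l))/6 = (2 + l)/(6*(-3 + l)))
(-40 + 67)*(-1 + 10) + G(11)*(-144) = (-40 + 67)*(-1 + 10) + ((2 + 11)/(6*(-3 + 11)))*(-144) = 27*9 + ((⅙)*13/8)*(-144) = 243 + ((⅙)*(⅛)*13)*(-144) = 243 + (13/48)*(-144) = 243 - 39 = 204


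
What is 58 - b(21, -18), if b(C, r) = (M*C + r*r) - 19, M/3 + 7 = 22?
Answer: -1192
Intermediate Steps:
M = 45 (M = -21 + 3*22 = -21 + 66 = 45)
b(C, r) = -19 + r**2 + 45*C (b(C, r) = (45*C + r*r) - 19 = (45*C + r**2) - 19 = (r**2 + 45*C) - 19 = -19 + r**2 + 45*C)
58 - b(21, -18) = 58 - (-19 + (-18)**2 + 45*21) = 58 - (-19 + 324 + 945) = 58 - 1*1250 = 58 - 1250 = -1192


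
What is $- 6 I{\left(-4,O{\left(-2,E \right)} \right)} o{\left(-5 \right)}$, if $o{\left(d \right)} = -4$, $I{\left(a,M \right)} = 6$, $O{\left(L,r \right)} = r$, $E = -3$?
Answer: $144$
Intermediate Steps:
$- 6 I{\left(-4,O{\left(-2,E \right)} \right)} o{\left(-5 \right)} = \left(-6\right) 6 \left(-4\right) = \left(-36\right) \left(-4\right) = 144$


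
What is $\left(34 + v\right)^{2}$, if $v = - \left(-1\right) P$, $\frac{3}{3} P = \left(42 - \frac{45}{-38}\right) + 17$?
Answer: $\frac{12809241}{1444} \approx 8870.7$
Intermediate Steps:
$P = \frac{2287}{38}$ ($P = \left(42 - \frac{45}{-38}\right) + 17 = \left(42 - - \frac{45}{38}\right) + 17 = \left(42 + \frac{45}{38}\right) + 17 = \frac{1641}{38} + 17 = \frac{2287}{38} \approx 60.184$)
$v = \frac{2287}{38}$ ($v = - \frac{\left(-1\right) 2287}{38} = \left(-1\right) \left(- \frac{2287}{38}\right) = \frac{2287}{38} \approx 60.184$)
$\left(34 + v\right)^{2} = \left(34 + \frac{2287}{38}\right)^{2} = \left(\frac{3579}{38}\right)^{2} = \frac{12809241}{1444}$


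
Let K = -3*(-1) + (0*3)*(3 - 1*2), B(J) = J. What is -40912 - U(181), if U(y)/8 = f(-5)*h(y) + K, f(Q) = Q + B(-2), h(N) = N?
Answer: -30800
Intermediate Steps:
K = 3 (K = 3 + 0*(3 - 2) = 3 + 0*1 = 3 + 0 = 3)
f(Q) = -2 + Q (f(Q) = Q - 2 = -2 + Q)
U(y) = 24 - 56*y (U(y) = 8*((-2 - 5)*y + 3) = 8*(-7*y + 3) = 8*(3 - 7*y) = 24 - 56*y)
-40912 - U(181) = -40912 - (24 - 56*181) = -40912 - (24 - 10136) = -40912 - 1*(-10112) = -40912 + 10112 = -30800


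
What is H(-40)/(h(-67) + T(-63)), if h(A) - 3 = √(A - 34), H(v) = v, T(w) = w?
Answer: 2400/3701 + 40*I*√101/3701 ≈ 0.64847 + 0.10862*I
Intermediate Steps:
h(A) = 3 + √(-34 + A) (h(A) = 3 + √(A - 34) = 3 + √(-34 + A))
H(-40)/(h(-67) + T(-63)) = -40/((3 + √(-34 - 67)) - 63) = -40/((3 + √(-101)) - 63) = -40/((3 + I*√101) - 63) = -40/(-60 + I*√101)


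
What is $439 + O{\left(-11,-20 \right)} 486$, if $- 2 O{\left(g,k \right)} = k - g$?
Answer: $2626$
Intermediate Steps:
$O{\left(g,k \right)} = \frac{g}{2} - \frac{k}{2}$ ($O{\left(g,k \right)} = - \frac{k - g}{2} = \frac{g}{2} - \frac{k}{2}$)
$439 + O{\left(-11,-20 \right)} 486 = 439 + \left(\frac{1}{2} \left(-11\right) - -10\right) 486 = 439 + \left(- \frac{11}{2} + 10\right) 486 = 439 + \frac{9}{2} \cdot 486 = 439 + 2187 = 2626$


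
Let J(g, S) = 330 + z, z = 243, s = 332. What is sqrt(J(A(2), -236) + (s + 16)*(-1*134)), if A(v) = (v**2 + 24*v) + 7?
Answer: I*sqrt(46059) ≈ 214.61*I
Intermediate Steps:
A(v) = 7 + v**2 + 24*v
J(g, S) = 573 (J(g, S) = 330 + 243 = 573)
sqrt(J(A(2), -236) + (s + 16)*(-1*134)) = sqrt(573 + (332 + 16)*(-1*134)) = sqrt(573 + 348*(-134)) = sqrt(573 - 46632) = sqrt(-46059) = I*sqrt(46059)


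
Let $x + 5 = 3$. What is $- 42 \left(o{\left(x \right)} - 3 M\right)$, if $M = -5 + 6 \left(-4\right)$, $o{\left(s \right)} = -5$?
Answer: $-3444$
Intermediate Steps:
$x = -2$ ($x = -5 + 3 = -2$)
$M = -29$ ($M = -5 - 24 = -29$)
$- 42 \left(o{\left(x \right)} - 3 M\right) = - 42 \left(-5 - -87\right) = - 42 \left(-5 + 87\right) = \left(-42\right) 82 = -3444$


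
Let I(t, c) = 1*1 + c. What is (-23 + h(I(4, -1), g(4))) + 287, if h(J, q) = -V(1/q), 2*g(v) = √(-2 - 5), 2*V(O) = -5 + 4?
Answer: 529/2 ≈ 264.50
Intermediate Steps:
V(O) = -½ (V(O) = (-5 + 4)/2 = (½)*(-1) = -½)
I(t, c) = 1 + c
g(v) = I*√7/2 (g(v) = √(-2 - 5)/2 = √(-7)/2 = (I*√7)/2 = I*√7/2)
h(J, q) = ½ (h(J, q) = -1*(-½) = ½)
(-23 + h(I(4, -1), g(4))) + 287 = (-23 + ½) + 287 = -45/2 + 287 = 529/2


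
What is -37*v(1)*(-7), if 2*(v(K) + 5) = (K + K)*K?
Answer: -1036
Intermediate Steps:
v(K) = -5 + K**2 (v(K) = -5 + ((K + K)*K)/2 = -5 + ((2*K)*K)/2 = -5 + (2*K**2)/2 = -5 + K**2)
-37*v(1)*(-7) = -37*(-5 + 1**2)*(-7) = -37*(-5 + 1)*(-7) = -37*(-4)*(-7) = 148*(-7) = -1036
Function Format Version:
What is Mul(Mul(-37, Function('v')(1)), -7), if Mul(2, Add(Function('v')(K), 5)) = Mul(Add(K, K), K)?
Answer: -1036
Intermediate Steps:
Function('v')(K) = Add(-5, Pow(K, 2)) (Function('v')(K) = Add(-5, Mul(Rational(1, 2), Mul(Add(K, K), K))) = Add(-5, Mul(Rational(1, 2), Mul(Mul(2, K), K))) = Add(-5, Mul(Rational(1, 2), Mul(2, Pow(K, 2)))) = Add(-5, Pow(K, 2)))
Mul(Mul(-37, Function('v')(1)), -7) = Mul(Mul(-37, Add(-5, Pow(1, 2))), -7) = Mul(Mul(-37, Add(-5, 1)), -7) = Mul(Mul(-37, -4), -7) = Mul(148, -7) = -1036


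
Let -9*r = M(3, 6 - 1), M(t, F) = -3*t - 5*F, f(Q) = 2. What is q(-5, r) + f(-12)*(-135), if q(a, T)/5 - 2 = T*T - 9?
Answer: -18925/81 ≈ -233.64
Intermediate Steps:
M(t, F) = -5*F - 3*t
r = 34/9 (r = -(-5*(6 - 1) - 3*3)/9 = -(-5*5 - 9)/9 = -(-25 - 9)/9 = -⅑*(-34) = 34/9 ≈ 3.7778)
q(a, T) = -35 + 5*T² (q(a, T) = 10 + 5*(T*T - 9) = 10 + 5*(T² - 9) = 10 + 5*(-9 + T²) = 10 + (-45 + 5*T²) = -35 + 5*T²)
q(-5, r) + f(-12)*(-135) = (-35 + 5*(34/9)²) + 2*(-135) = (-35 + 5*(1156/81)) - 270 = (-35 + 5780/81) - 270 = 2945/81 - 270 = -18925/81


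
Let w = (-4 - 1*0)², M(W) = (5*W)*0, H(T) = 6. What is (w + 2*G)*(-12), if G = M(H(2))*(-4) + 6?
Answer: -336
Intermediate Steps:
M(W) = 0
w = 16 (w = (-4 + 0)² = (-4)² = 16)
G = 6 (G = 0*(-4) + 6 = 0 + 6 = 6)
(w + 2*G)*(-12) = (16 + 2*6)*(-12) = (16 + 12)*(-12) = 28*(-12) = -336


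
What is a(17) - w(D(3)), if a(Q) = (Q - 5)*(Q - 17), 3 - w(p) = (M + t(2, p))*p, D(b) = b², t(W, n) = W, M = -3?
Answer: -12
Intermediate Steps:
w(p) = 3 + p (w(p) = 3 - (-3 + 2)*p = 3 - (-1)*p = 3 + p)
a(Q) = (-17 + Q)*(-5 + Q) (a(Q) = (-5 + Q)*(-17 + Q) = (-17 + Q)*(-5 + Q))
a(17) - w(D(3)) = (85 + 17² - 22*17) - (3 + 3²) = (85 + 289 - 374) - (3 + 9) = 0 - 1*12 = 0 - 12 = -12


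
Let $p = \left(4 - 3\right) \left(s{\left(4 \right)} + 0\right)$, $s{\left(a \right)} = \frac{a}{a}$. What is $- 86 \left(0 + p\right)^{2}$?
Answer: $-86$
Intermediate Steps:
$s{\left(a \right)} = 1$
$p = 1$ ($p = \left(4 - 3\right) \left(1 + 0\right) = 1 \cdot 1 = 1$)
$- 86 \left(0 + p\right)^{2} = - 86 \left(0 + 1\right)^{2} = - 86 \cdot 1^{2} = \left(-86\right) 1 = -86$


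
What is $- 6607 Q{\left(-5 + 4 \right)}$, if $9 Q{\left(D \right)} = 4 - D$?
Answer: $- \frac{33035}{9} \approx -3670.6$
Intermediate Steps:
$Q{\left(D \right)} = \frac{4}{9} - \frac{D}{9}$ ($Q{\left(D \right)} = \frac{4 - D}{9} = \frac{4}{9} - \frac{D}{9}$)
$- 6607 Q{\left(-5 + 4 \right)} = - 6607 \left(\frac{4}{9} - \frac{-5 + 4}{9}\right) = - 6607 \left(\frac{4}{9} - - \frac{1}{9}\right) = - 6607 \left(\frac{4}{9} + \frac{1}{9}\right) = \left(-6607\right) \frac{5}{9} = - \frac{33035}{9}$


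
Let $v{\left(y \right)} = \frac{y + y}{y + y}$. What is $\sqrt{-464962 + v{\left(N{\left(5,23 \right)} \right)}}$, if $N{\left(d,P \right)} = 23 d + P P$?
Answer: $7 i \sqrt{9489} \approx 681.88 i$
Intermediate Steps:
$N{\left(d,P \right)} = P^{2} + 23 d$ ($N{\left(d,P \right)} = 23 d + P^{2} = P^{2} + 23 d$)
$v{\left(y \right)} = 1$ ($v{\left(y \right)} = \frac{2 y}{2 y} = 2 y \frac{1}{2 y} = 1$)
$\sqrt{-464962 + v{\left(N{\left(5,23 \right)} \right)}} = \sqrt{-464962 + 1} = \sqrt{-464961} = 7 i \sqrt{9489}$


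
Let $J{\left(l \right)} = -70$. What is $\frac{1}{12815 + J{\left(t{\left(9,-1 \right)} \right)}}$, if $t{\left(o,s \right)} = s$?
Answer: $\frac{1}{12745} \approx 7.8462 \cdot 10^{-5}$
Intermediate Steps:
$\frac{1}{12815 + J{\left(t{\left(9,-1 \right)} \right)}} = \frac{1}{12815 - 70} = \frac{1}{12745}$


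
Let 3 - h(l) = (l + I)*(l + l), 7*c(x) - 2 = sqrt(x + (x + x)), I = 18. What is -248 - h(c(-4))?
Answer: -11811/49 + 520*I*sqrt(3)/49 ≈ -241.04 + 18.381*I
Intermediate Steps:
c(x) = 2/7 + sqrt(3)*sqrt(x)/7 (c(x) = 2/7 + sqrt(x + (x + x))/7 = 2/7 + sqrt(x + 2*x)/7 = 2/7 + sqrt(3*x)/7 = 2/7 + (sqrt(3)*sqrt(x))/7 = 2/7 + sqrt(3)*sqrt(x)/7)
h(l) = 3 - 2*l*(18 + l) (h(l) = 3 - (l + 18)*(l + l) = 3 - (18 + l)*2*l = 3 - 2*l*(18 + l))
-248 - h(c(-4)) = -248 - (3 - 36*(2/7 + sqrt(3)*sqrt(-4)/7) - 2*(2/7 + sqrt(3)*sqrt(-4)/7)**2) = -248 - (3 - 36*(2/7 + sqrt(3)*(2*I)/7) - 2*(2/7 + sqrt(3)*(2*I)/7)**2) = -248 - (3 - 36*(2/7 + 2*I*sqrt(3)/7) - 2*(2/7 + 2*I*sqrt(3)/7)**2) = -248 - (3 + (-72/7 - 72*I*sqrt(3)/7) - 2*(2/7 + 2*I*sqrt(3)/7)**2) = -248 - (-51/7 - 2*(2/7 + 2*I*sqrt(3)/7)**2 - 72*I*sqrt(3)/7) = -248 + (51/7 + 2*(2/7 + 2*I*sqrt(3)/7)**2 + 72*I*sqrt(3)/7) = -1685/7 + 2*(2/7 + 2*I*sqrt(3)/7)**2 + 72*I*sqrt(3)/7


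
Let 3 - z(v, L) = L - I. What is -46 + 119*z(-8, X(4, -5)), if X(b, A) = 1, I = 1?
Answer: 311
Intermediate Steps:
z(v, L) = 4 - L (z(v, L) = 3 - (L - 1*1) = 3 - (L - 1) = 3 - (-1 + L) = 3 + (1 - L) = 4 - L)
-46 + 119*z(-8, X(4, -5)) = -46 + 119*(4 - 1*1) = -46 + 119*(4 - 1) = -46 + 119*3 = -46 + 357 = 311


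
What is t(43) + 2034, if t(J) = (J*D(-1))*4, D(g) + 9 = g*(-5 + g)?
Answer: 1518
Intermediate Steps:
D(g) = -9 + g*(-5 + g)
t(J) = -12*J (t(J) = (J*(-9 + (-1)**2 - 5*(-1)))*4 = (J*(-9 + 1 + 5))*4 = (J*(-3))*4 = -3*J*4 = -12*J)
t(43) + 2034 = -12*43 + 2034 = -516 + 2034 = 1518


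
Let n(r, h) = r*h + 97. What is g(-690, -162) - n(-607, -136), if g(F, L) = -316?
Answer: -82965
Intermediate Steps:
n(r, h) = 97 + h*r (n(r, h) = h*r + 97 = 97 + h*r)
g(-690, -162) - n(-607, -136) = -316 - (97 - 136*(-607)) = -316 - (97 + 82552) = -316 - 1*82649 = -316 - 82649 = -82965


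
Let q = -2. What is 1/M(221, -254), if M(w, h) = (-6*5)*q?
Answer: 1/60 ≈ 0.016667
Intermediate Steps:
M(w, h) = 60 (M(w, h) = -6*5*(-2) = -30*(-2) = 60)
1/M(221, -254) = 1/60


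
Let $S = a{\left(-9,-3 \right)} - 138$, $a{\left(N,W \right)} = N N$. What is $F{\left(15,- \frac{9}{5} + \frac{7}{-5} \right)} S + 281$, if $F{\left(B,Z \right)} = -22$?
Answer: $1535$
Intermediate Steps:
$a{\left(N,W \right)} = N^{2}$
$S = -57$ ($S = \left(-9\right)^{2} - 138 = 81 - 138 = -57$)
$F{\left(15,- \frac{9}{5} + \frac{7}{-5} \right)} S + 281 = \left(-22\right) \left(-57\right) + 281 = 1254 + 281 = 1535$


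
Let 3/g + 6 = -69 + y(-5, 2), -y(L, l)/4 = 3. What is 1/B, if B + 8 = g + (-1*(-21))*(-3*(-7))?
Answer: 29/12556 ≈ 0.0023097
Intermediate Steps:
y(L, l) = -12 (y(L, l) = -4*3 = -12)
g = -1/29 (g = 3/(-6 + (-69 - 12)) = 3/(-6 - 81) = 3/(-87) = 3*(-1/87) = -1/29 ≈ -0.034483)
B = 12556/29 (B = -8 + (-1/29 + (-1*(-21))*(-3*(-7))) = -8 + (-1/29 + 21*21) = -8 + (-1/29 + 441) = -8 + 12788/29 = 12556/29 ≈ 432.97)
1/B = 1/(12556/29) = 29/12556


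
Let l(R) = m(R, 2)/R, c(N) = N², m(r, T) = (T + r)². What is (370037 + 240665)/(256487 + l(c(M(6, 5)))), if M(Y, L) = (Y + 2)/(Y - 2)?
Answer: 305351/128248 ≈ 2.3809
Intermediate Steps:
M(Y, L) = (2 + Y)/(-2 + Y)
l(R) = (2 + R)²/R
(370037 + 240665)/(256487 + l(c(M(6, 5)))) = (370037 + 240665)/(256487 + (2 + ((2 + 6)/(-2 + 6))²)²/(((2 + 6)/(-2 + 6))²)) = 610702/(256487 + (2 + (8/4)²)²/((8/4)²)) = 610702/(256487 + (2 + ((¼)*8)²)²/(((¼)*8)²)) = 610702/(256487 + (2 + 2²)²/(2²)) = 610702/(256487 + (2 + 4)²/4) = 610702/(256487 + (¼)*6²) = 610702/(256487 + (¼)*36) = 610702/(256487 + 9) = 610702/256496 = 610702*(1/256496) = 305351/128248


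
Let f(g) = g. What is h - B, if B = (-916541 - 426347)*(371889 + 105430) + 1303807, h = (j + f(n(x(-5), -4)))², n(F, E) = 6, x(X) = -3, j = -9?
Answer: 640984653474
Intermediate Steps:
h = 9 (h = (-9 + 6)² = (-3)² = 9)
B = -640984653465 (B = -1342888*477319 + 1303807 = -640985957272 + 1303807 = -640984653465)
h - B = 9 - 1*(-640984653465) = 9 + 640984653465 = 640984653474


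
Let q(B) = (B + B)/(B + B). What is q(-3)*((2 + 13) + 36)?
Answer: 51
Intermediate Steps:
q(B) = 1 (q(B) = (2*B)/((2*B)) = (2*B)*(1/(2*B)) = 1)
q(-3)*((2 + 13) + 36) = 1*((2 + 13) + 36) = 1*(15 + 36) = 1*51 = 51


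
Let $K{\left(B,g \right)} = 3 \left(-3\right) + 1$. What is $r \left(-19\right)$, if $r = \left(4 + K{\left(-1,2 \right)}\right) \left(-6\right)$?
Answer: $-456$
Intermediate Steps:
$K{\left(B,g \right)} = -8$ ($K{\left(B,g \right)} = -9 + 1 = -8$)
$r = 24$ ($r = \left(4 - 8\right) \left(-6\right) = \left(-4\right) \left(-6\right) = 24$)
$r \left(-19\right) = 24 \left(-19\right) = -456$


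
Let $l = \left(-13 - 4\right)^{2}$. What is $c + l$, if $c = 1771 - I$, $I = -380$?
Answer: $2440$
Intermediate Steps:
$c = 2151$ ($c = 1771 - -380 = 1771 + 380 = 2151$)
$l = 289$ ($l = \left(-17\right)^{2} = 289$)
$c + l = 2151 + 289 = 2440$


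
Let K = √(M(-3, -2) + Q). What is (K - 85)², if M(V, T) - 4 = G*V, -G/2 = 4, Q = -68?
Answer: 7185 - 340*I*√10 ≈ 7185.0 - 1075.2*I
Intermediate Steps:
G = -8 (G = -2*4 = -8)
M(V, T) = 4 - 8*V
K = 2*I*√10 (K = √((4 - 8*(-3)) - 68) = √((4 + 24) - 68) = √(28 - 68) = √(-40) = 2*I*√10 ≈ 6.3246*I)
(K - 85)² = (2*I*√10 - 85)² = (-85 + 2*I*√10)²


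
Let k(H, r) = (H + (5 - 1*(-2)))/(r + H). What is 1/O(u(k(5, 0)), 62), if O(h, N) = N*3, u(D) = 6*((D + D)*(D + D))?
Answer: 1/186 ≈ 0.0053763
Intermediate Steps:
k(H, r) = (7 + H)/(H + r) (k(H, r) = (H + (5 + 2))/(H + r) = (H + 7)/(H + r) = (7 + H)/(H + r))
u(D) = 24*D² (u(D) = 6*((2*D)*(2*D)) = 6*(4*D²) = 24*D²)
O(h, N) = 3*N
1/O(u(k(5, 0)), 62) = 1/(3*62) = 1/186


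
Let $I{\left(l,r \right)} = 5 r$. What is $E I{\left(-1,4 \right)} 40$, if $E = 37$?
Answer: $29600$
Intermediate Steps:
$E I{\left(-1,4 \right)} 40 = 37 \cdot 5 \cdot 4 \cdot 40 = 37 \cdot 20 \cdot 40 = 740 \cdot 40 = 29600$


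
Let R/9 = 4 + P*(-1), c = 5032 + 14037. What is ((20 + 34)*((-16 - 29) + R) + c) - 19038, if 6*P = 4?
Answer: -779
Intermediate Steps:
P = ⅔ (P = (⅙)*4 = ⅔ ≈ 0.66667)
c = 19069
R = 30 (R = 9*(4 + (⅔)*(-1)) = 9*(4 - ⅔) = 9*(10/3) = 30)
((20 + 34)*((-16 - 29) + R) + c) - 19038 = ((20 + 34)*((-16 - 29) + 30) + 19069) - 19038 = (54*(-45 + 30) + 19069) - 19038 = (54*(-15) + 19069) - 19038 = (-810 + 19069) - 19038 = 18259 - 19038 = -779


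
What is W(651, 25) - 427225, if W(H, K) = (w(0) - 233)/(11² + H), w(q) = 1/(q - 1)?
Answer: -164908967/386 ≈ -4.2723e+5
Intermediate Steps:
w(q) = 1/(-1 + q)
W(H, K) = -234/(121 + H) (W(H, K) = (1/(-1 + 0) - 233)/(11² + H) = (1/(-1) - 233)/(121 + H) = (-1 - 233)/(121 + H) = -234/(121 + H))
W(651, 25) - 427225 = -234/(121 + 651) - 427225 = -234/772 - 427225 = -234*1/772 - 427225 = -117/386 - 427225 = -164908967/386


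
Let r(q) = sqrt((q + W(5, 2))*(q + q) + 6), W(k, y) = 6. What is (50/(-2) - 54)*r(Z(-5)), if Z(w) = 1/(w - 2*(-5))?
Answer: -158*sqrt(53)/5 ≈ -230.05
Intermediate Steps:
Z(w) = 1/(10 + w) (Z(w) = 1/(w + 10) = 1/(10 + w))
r(q) = sqrt(6 + 2*q*(6 + q)) (r(q) = sqrt((q + 6)*(q + q) + 6) = sqrt((6 + q)*(2*q) + 6) = sqrt(2*q*(6 + q) + 6) = sqrt(6 + 2*q*(6 + q)))
(50/(-2) - 54)*r(Z(-5)) = (50/(-2) - 54)*sqrt(6 + 2*(1/(10 - 5))**2 + 12/(10 - 5)) = (50*(-1/2) - 54)*sqrt(6 + 2*(1/5)**2 + 12/5) = (-25 - 54)*sqrt(6 + 2*(1/5)**2 + 12*(1/5)) = -79*sqrt(6 + 2*(1/25) + 12/5) = -79*sqrt(6 + 2/25 + 12/5) = -158*sqrt(53)/5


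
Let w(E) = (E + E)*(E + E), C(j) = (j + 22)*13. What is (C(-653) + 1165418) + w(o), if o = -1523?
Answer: 10435331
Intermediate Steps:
C(j) = 286 + 13*j (C(j) = (22 + j)*13 = 286 + 13*j)
w(E) = 4*E² (w(E) = (2*E)*(2*E) = 4*E²)
(C(-653) + 1165418) + w(o) = ((286 + 13*(-653)) + 1165418) + 4*(-1523)² = ((286 - 8489) + 1165418) + 4*2319529 = (-8203 + 1165418) + 9278116 = 1157215 + 9278116 = 10435331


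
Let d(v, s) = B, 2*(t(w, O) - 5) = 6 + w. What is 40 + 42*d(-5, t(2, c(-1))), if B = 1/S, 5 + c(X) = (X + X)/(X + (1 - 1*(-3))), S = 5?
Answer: 242/5 ≈ 48.400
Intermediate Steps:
c(X) = -5 + 2*X/(4 + X) (c(X) = -5 + (X + X)/(X + (1 - 1*(-3))) = -5 + (2*X)/(X + (1 + 3)) = -5 + (2*X)/(X + 4) = -5 + (2*X)/(4 + X) = -5 + 2*X/(4 + X))
B = ⅕ (B = 1/5 = ⅕ ≈ 0.20000)
t(w, O) = 8 + w/2 (t(w, O) = 5 + (6 + w)/2 = 5 + (3 + w/2) = 8 + w/2)
d(v, s) = ⅕
40 + 42*d(-5, t(2, c(-1))) = 40 + 42*(⅕) = 40 + 42/5 = 242/5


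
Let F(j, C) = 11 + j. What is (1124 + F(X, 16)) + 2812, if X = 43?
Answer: 3990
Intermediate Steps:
(1124 + F(X, 16)) + 2812 = (1124 + (11 + 43)) + 2812 = (1124 + 54) + 2812 = 1178 + 2812 = 3990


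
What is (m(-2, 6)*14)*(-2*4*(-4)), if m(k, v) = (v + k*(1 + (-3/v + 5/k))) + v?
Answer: 7168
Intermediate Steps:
m(k, v) = 2*v + k*(1 - 3/v + 5/k) (m(k, v) = (v + k*(1 - 3/v + 5/k)) + v = 2*v + k*(1 - 3/v + 5/k))
(m(-2, 6)*14)*(-2*4*(-4)) = ((5 - 2 + 2*6 - 3*(-2)/6)*14)*(-2*4*(-4)) = ((5 - 2 + 12 - 3*(-2)*1/6)*14)*(-8*(-4)) = ((5 - 2 + 12 + 1)*14)*32 = (16*14)*32 = 224*32 = 7168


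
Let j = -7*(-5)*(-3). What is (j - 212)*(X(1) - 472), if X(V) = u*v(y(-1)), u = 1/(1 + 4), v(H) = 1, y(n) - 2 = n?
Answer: 747803/5 ≈ 1.4956e+5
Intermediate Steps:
y(n) = 2 + n
u = ⅕ (u = 1/5 = ⅕ ≈ 0.20000)
X(V) = ⅕ (X(V) = (⅕)*1 = ⅕)
j = -105 (j = 35*(-3) = -105)
(j - 212)*(X(1) - 472) = (-105 - 212)*(⅕ - 472) = -317*(-2359/5) = 747803/5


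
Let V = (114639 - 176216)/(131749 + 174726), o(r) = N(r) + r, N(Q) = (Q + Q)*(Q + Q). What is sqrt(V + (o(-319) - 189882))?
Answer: 4*sqrt(50918443653727)/61295 ≈ 465.66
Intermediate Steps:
N(Q) = 4*Q**2 (N(Q) = (2*Q)*(2*Q) = 4*Q**2)
o(r) = r + 4*r**2 (o(r) = 4*r**2 + r = r + 4*r**2)
V = -61577/306475 ≈ -0.20092
sqrt(V + (o(-319) - 189882)) = sqrt(-61577/306475 + (-319*(1 + 4*(-319)) - 189882)) = sqrt(-61577/306475 + (-319*(1 - 1276) - 189882)) = sqrt(-61577/306475 + (-319*(-1275) - 189882)) = sqrt(-61577/306475 + (406725 - 189882)) = sqrt(-61577/306475 + 216843) = sqrt(66456896848/306475) = 4*sqrt(50918443653727)/61295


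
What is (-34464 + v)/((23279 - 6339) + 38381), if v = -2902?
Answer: -5338/7903 ≈ -0.67544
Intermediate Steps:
(-34464 + v)/((23279 - 6339) + 38381) = (-34464 - 2902)/((23279 - 6339) + 38381) = -37366/(16940 + 38381) = -37366/55321 = -37366*1/55321 = -5338/7903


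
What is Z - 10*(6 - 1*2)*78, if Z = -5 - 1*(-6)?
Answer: -3119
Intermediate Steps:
Z = 1 (Z = -5 + 6 = 1)
Z - 10*(6 - 1*2)*78 = 1 - 10*(6 - 1*2)*78 = 1 - 10*(6 - 2)*78 = 1 - 10*4*78 = 1 - 40*78 = 1 - 3120 = -3119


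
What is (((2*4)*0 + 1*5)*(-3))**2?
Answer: 225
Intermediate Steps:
(((2*4)*0 + 1*5)*(-3))**2 = ((8*0 + 5)*(-3))**2 = ((0 + 5)*(-3))**2 = (5*(-3))**2 = (-15)**2 = 225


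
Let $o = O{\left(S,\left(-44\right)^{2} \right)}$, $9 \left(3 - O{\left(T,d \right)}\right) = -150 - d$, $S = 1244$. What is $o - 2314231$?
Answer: $- \frac{20825966}{9} \approx -2.314 \cdot 10^{6}$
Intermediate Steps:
$O{\left(T,d \right)} = \frac{59}{3} + \frac{d}{9}$ ($O{\left(T,d \right)} = 3 - \frac{-150 - d}{9} = 3 + \left(\frac{50}{3} + \frac{d}{9}\right) = \frac{59}{3} + \frac{d}{9}$)
$o = \frac{2113}{9}$ ($o = \frac{59}{3} + \frac{\left(-44\right)^{2}}{9} = \frac{59}{3} + \frac{1}{9} \cdot 1936 = \frac{59}{3} + \frac{1936}{9} = \frac{2113}{9} \approx 234.78$)
$o - 2314231 = \frac{2113}{9} - 2314231 = - \frac{20825966}{9}$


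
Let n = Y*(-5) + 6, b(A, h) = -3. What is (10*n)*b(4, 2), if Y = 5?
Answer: 570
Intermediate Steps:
n = -19 (n = 5*(-5) + 6 = -25 + 6 = -19)
(10*n)*b(4, 2) = (10*(-19))*(-3) = -190*(-3) = 570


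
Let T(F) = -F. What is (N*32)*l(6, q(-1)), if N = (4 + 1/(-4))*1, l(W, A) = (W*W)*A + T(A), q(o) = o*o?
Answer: 4200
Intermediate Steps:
q(o) = o**2
l(W, A) = -A + A*W**2 (l(W, A) = (W*W)*A - A = W**2*A - A = A*W**2 - A = -A + A*W**2)
N = 15/4 (N = (4 - 1/4)*1 = (15/4)*1 = 15/4 ≈ 3.7500)
(N*32)*l(6, q(-1)) = ((15/4)*32)*((-1)**2*(-1 + 6**2)) = 120*(1*(-1 + 36)) = 120*(1*35) = 120*35 = 4200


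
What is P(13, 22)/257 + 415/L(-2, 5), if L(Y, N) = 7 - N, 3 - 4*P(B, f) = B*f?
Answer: 213027/1028 ≈ 207.22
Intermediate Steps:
P(B, f) = ¾ - B*f/4
P(13, 22)/257 + 415/L(-2, 5) = (¾ - ¼*13*22)/257 + 415/(7 - 1*5) = (¾ - 143/2)*(1/257) + 415/(7 - 5) = -283/4*1/257 + 415/2 = -283/1028 + 415*(½) = -283/1028 + 415/2 = 213027/1028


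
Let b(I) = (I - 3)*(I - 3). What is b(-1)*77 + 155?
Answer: 1387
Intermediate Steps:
b(I) = (-3 + I)² (b(I) = (-3 + I)*(-3 + I) = (-3 + I)²)
b(-1)*77 + 155 = (-3 - 1)²*77 + 155 = (-4)²*77 + 155 = 16*77 + 155 = 1232 + 155 = 1387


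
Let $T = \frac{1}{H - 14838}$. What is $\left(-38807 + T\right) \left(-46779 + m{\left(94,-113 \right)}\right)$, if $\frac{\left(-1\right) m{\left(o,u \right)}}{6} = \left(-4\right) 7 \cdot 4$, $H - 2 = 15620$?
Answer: $\frac{1402791043509}{784} \approx 1.7893 \cdot 10^{9}$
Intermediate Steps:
$H = 15622$ ($H = 2 + 15620 = 15622$)
$m{\left(o,u \right)} = 672$ ($m{\left(o,u \right)} = - 6 \left(-4\right) 7 \cdot 4 = - 6 \left(\left(-28\right) 4\right) = \left(-6\right) \left(-112\right) = 672$)
$T = \frac{1}{784}$ ($T = \frac{1}{15622 - 14838} = \frac{1}{784} \approx 0.0012755$)
$\left(-38807 + T\right) \left(-46779 + m{\left(94,-113 \right)}\right) = \left(-38807 + \frac{1}{784}\right) \left(-46779 + 672\right) = \left(- \frac{30424687}{784}\right) \left(-46107\right) = \frac{1402791043509}{784}$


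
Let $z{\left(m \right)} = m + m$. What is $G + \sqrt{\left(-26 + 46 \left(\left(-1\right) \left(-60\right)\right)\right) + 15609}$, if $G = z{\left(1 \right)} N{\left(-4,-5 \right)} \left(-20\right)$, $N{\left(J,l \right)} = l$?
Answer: $200 + \sqrt{18343} \approx 335.44$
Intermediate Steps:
$z{\left(m \right)} = 2 m$
$G = 200$ ($G = 2 \cdot 1 \left(-5\right) \left(-20\right) = 2 \left(-5\right) \left(-20\right) = \left(-10\right) \left(-20\right) = 200$)
$G + \sqrt{\left(-26 + 46 \left(\left(-1\right) \left(-60\right)\right)\right) + 15609} = 200 + \sqrt{\left(-26 + 46 \left(\left(-1\right) \left(-60\right)\right)\right) + 15609} = 200 + \sqrt{\left(-26 + 46 \cdot 60\right) + 15609} = 200 + \sqrt{\left(-26 + 2760\right) + 15609} = 200 + \sqrt{2734 + 15609} = 200 + \sqrt{18343}$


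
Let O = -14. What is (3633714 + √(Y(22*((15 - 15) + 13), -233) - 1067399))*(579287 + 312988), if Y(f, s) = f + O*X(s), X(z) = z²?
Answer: 3242272159350 + 892275*I*√1827159 ≈ 3.2423e+12 + 1.2061e+9*I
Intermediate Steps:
Y(f, s) = f - 14*s²
(3633714 + √(Y(22*((15 - 15) + 13), -233) - 1067399))*(579287 + 312988) = (3633714 + √((22*((15 - 15) + 13) - 14*(-233)²) - 1067399))*(579287 + 312988) = (3633714 + √((22*(0 + 13) - 14*54289) - 1067399))*892275 = (3633714 + √((22*13 - 760046) - 1067399))*892275 = (3633714 + √((286 - 760046) - 1067399))*892275 = (3633714 + √(-759760 - 1067399))*892275 = (3633714 + √(-1827159))*892275 = (3633714 + I*√1827159)*892275 = 3242272159350 + 892275*I*√1827159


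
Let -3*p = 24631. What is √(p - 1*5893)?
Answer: I*√126930/3 ≈ 118.76*I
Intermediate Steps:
p = -24631/3 (p = -⅓*24631 = -24631/3 ≈ -8210.3)
√(p - 1*5893) = √(-24631/3 - 1*5893) = √(-24631/3 - 5893) = √(-42310/3) = I*√126930/3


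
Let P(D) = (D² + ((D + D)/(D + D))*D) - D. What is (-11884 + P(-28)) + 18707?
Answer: 7607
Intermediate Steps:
P(D) = D² (P(D) = (D² + ((2*D)/((2*D)))*D) - D = (D² + ((2*D)*(1/(2*D)))*D) - D = (D² + 1*D) - D = (D² + D) - D = (D + D²) - D = D²)
(-11884 + P(-28)) + 18707 = (-11884 + (-28)²) + 18707 = (-11884 + 784) + 18707 = -11100 + 18707 = 7607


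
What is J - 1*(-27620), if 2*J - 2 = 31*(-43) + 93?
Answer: 27001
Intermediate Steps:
J = -619 (J = 1 + (31*(-43) + 93)/2 = 1 + (-1333 + 93)/2 = 1 + (1/2)*(-1240) = 1 - 620 = -619)
J - 1*(-27620) = -619 - 1*(-27620) = -619 + 27620 = 27001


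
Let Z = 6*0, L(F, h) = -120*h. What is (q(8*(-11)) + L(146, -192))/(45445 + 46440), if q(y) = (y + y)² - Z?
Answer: 54016/91885 ≈ 0.58786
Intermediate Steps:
Z = 0
q(y) = 4*y² (q(y) = (y + y)² - 1*0 = (2*y)² + 0 = 4*y² + 0 = 4*y²)
(q(8*(-11)) + L(146, -192))/(45445 + 46440) = (4*(8*(-11))² - 120*(-192))/(45445 + 46440) = (4*(-88)² + 23040)/91885 = (4*7744 + 23040)*(1/91885) = (30976 + 23040)*(1/91885) = 54016*(1/91885) = 54016/91885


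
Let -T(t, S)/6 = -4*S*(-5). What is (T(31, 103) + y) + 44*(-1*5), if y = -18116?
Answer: -30696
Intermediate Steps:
T(t, S) = -120*S (T(t, S) = -6*(-4*S)*(-5) = -120*S)
(T(31, 103) + y) + 44*(-1*5) = (-120*103 - 18116) + 44*(-1*5) = (-12360 - 18116) + 44*(-5) = -30476 - 220 = -30696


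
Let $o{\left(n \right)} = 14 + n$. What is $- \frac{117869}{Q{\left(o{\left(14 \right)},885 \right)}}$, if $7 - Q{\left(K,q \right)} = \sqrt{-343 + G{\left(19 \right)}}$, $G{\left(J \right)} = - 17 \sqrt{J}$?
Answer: $- \frac{117869}{7 - i \sqrt{343 + 17 \sqrt{19}}} \approx -1770.2 - 5164.6 i$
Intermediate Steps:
$Q{\left(K,q \right)} = 7 - \sqrt{-343 - 17 \sqrt{19}}$
$- \frac{117869}{Q{\left(o{\left(14 \right)},885 \right)}} = - \frac{117869}{7 - \sqrt{-343 - 17 \sqrt{19}}}$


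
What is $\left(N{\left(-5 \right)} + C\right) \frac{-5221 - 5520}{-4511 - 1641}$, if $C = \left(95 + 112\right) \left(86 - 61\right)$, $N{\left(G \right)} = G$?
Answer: $\frac{27765485}{3076} \approx 9026.5$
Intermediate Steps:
$C = 5175$ ($C = 207 \cdot 25 = 5175$)
$\left(N{\left(-5 \right)} + C\right) \frac{-5221 - 5520}{-4511 - 1641} = \left(-5 + 5175\right) \frac{-5221 - 5520}{-4511 - 1641} = 5170 \left(- \frac{10741}{-6152}\right) = 5170 \left(\left(-10741\right) \left(- \frac{1}{6152}\right)\right) = 5170 \cdot \frac{10741}{6152} = \frac{27765485}{3076}$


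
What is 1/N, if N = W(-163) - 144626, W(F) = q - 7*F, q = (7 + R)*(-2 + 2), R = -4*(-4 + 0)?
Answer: -1/143485 ≈ -6.9694e-6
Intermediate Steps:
R = 16 (R = -4*(-4) = 16)
q = 0 (q = (7 + 16)*(-2 + 2) = 23*0 = 0)
W(F) = -7*F (W(F) = 0 - 7*F = -7*F)
N = -143485 (N = -7*(-163) - 144626 = 1141 - 144626 = -143485)
1/N = 1/(-143485) = -1/143485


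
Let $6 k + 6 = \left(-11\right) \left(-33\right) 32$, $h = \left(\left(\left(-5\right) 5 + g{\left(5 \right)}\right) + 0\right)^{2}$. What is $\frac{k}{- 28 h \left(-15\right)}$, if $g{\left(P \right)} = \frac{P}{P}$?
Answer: $\frac{43}{5376} \approx 0.0079985$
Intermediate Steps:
$g{\left(P \right)} = 1$
$h = 576$ ($h = \left(\left(\left(-5\right) 5 + 1\right) + 0\right)^{2} = \left(\left(-25 + 1\right) + 0\right)^{2} = \left(-24 + 0\right)^{2} = \left(-24\right)^{2} = 576$)
$k = 1935$ ($k = -1 + \frac{\left(-11\right) \left(-33\right) 32}{6} = -1 + \frac{363 \cdot 32}{6} = -1 + \frac{1}{6} \cdot 11616 = -1 + 1936 = 1935$)
$\frac{k}{- 28 h \left(-15\right)} = \frac{1935}{\left(-28\right) 576 \left(-15\right)} = \frac{1935}{\left(-16128\right) \left(-15\right)} = \frac{1935}{241920} = 1935 \cdot \frac{1}{241920} = \frac{43}{5376}$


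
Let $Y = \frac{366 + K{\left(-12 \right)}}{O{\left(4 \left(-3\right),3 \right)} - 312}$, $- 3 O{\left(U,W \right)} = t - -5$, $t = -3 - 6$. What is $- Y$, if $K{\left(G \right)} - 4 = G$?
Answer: $\frac{537}{466} \approx 1.1524$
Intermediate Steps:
$K{\left(G \right)} = 4 + G$
$t = -9$ ($t = -3 - 6 = -9$)
$O{\left(U,W \right)} = \frac{4}{3}$ ($O{\left(U,W \right)} = - \frac{-9 - -5}{3} = - \frac{-9 + 5}{3} = \left(- \frac{1}{3}\right) \left(-4\right) = \frac{4}{3}$)
$Y = - \frac{537}{466}$ ($Y = \frac{366 + \left(4 - 12\right)}{\frac{4}{3} - 312} = \frac{366 - 8}{\frac{4}{3} - 312} = \frac{358}{\frac{4}{3} - 312} = \frac{358}{- \frac{932}{3}} = 358 \left(- \frac{3}{932}\right) = - \frac{537}{466} \approx -1.1524$)
$- Y = \left(-1\right) \left(- \frac{537}{466}\right) = \frac{537}{466}$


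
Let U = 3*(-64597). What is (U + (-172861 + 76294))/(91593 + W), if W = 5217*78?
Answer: -32262/55391 ≈ -0.58244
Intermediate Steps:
U = -193791
W = 406926
(U + (-172861 + 76294))/(91593 + W) = (-193791 + (-172861 + 76294))/(91593 + 406926) = (-193791 - 96567)/498519 = -290358*1/498519 = -32262/55391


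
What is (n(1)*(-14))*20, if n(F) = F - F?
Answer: 0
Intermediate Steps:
n(F) = 0
(n(1)*(-14))*20 = (0*(-14))*20 = 0*20 = 0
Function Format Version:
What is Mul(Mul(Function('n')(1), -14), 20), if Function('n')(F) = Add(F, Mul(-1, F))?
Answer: 0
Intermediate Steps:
Function('n')(F) = 0
Mul(Mul(Function('n')(1), -14), 20) = Mul(Mul(0, -14), 20) = Mul(0, 20) = 0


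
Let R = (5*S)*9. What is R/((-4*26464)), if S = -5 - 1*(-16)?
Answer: -495/105856 ≈ -0.0046762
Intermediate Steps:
S = 11 (S = -5 + 16 = 11)
R = 495 (R = (5*11)*9 = 55*9 = 495)
R/((-4*26464)) = 495/((-4*26464)) = 495/(-105856) = 495*(-1/105856) = -495/105856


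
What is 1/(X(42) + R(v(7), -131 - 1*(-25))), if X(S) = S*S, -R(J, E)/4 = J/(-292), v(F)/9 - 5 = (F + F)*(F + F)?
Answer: 73/130581 ≈ 0.00055904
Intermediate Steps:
v(F) = 45 + 36*F**2 (v(F) = 45 + 9*((F + F)*(F + F)) = 45 + 9*((2*F)*(2*F)) = 45 + 9*(4*F**2) = 45 + 36*F**2)
R(J, E) = J/73 (R(J, E) = -4*J/(-292) = -4*J*(-1)/292 = -(-1)*J/73 = J/73)
X(S) = S**2
1/(X(42) + R(v(7), -131 - 1*(-25))) = 1/(42**2 + (45 + 36*7**2)/73) = 1/(1764 + (45 + 36*49)/73) = 1/(1764 + (45 + 1764)/73) = 1/(1764 + (1/73)*1809) = 1/(1764 + 1809/73) = 1/(130581/73) = 73/130581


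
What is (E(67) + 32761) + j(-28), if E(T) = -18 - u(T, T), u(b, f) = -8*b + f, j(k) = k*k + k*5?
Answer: 33856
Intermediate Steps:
j(k) = k² + 5*k
u(b, f) = f - 8*b
E(T) = -18 + 7*T (E(T) = -18 - (T - 8*T) = -18 - (-7)*T = -18 + 7*T)
(E(67) + 32761) + j(-28) = ((-18 + 7*67) + 32761) - 28*(5 - 28) = ((-18 + 469) + 32761) - 28*(-23) = (451 + 32761) + 644 = 33212 + 644 = 33856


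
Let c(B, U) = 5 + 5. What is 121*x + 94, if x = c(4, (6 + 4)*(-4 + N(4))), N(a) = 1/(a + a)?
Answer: 1304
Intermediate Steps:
N(a) = 1/(2*a)
c(B, U) = 10
x = 10
121*x + 94 = 121*10 + 94 = 1210 + 94 = 1304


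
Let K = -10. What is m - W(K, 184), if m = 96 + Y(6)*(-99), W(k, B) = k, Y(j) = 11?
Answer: -983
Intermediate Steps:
m = -993 (m = 96 + 11*(-99) = 96 - 1089 = -993)
m - W(K, 184) = -993 - 1*(-10) = -993 + 10 = -983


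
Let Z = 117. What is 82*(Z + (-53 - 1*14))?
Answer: 4100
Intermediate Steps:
82*(Z + (-53 - 1*14)) = 82*(117 + (-53 - 1*14)) = 82*(117 + (-53 - 14)) = 82*(117 - 67) = 82*50 = 4100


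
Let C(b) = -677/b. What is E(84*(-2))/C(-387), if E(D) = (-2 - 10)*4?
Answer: -18576/677 ≈ -27.439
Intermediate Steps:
E(D) = -48 (E(D) = -12*4 = -48)
E(84*(-2))/C(-387) = -48/((-677/(-387))) = -48/((-677*(-1/387))) = -48/677/387 = -48*387/677 = -18576/677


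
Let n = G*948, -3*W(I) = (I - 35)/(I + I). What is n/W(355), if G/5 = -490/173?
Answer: 61839225/692 ≈ 89363.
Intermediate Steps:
G = -2450/173 (G = 5*(-490/173) = -2450/173 ≈ -14.162)
W(I) = -(-35 + I)/(6*I) (W(I) = -(I - 35)/(3*(I + I)) = -(-35 + I)/(3*(2*I)) = -(-35 + I)*1/(2*I)/3 = -(-35 + I)/(6*I))
n = -2322600/173 (n = -2450/173*948 = -2322600/173 ≈ -13425.)
n/W(355) = -2322600*2130/(35 - 1*355)/173 = -2322600*2130/(35 - 355)/173 = -2322600/(173*((⅙)*(1/355)*(-320))) = -2322600/(173*(-32/213)) = -2322600/173*(-213/32) = 61839225/692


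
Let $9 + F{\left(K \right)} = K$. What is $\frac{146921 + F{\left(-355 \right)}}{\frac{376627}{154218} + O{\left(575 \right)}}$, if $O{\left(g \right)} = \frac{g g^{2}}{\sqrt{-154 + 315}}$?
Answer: $- \frac{59586945566904714}{37372260323035318588157597} + \frac{28810606295261518312500 \sqrt{161}}{37372260323035318588157597} \approx 0.0097817$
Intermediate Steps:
$F{\left(K \right)} = -9 + K$
$O{\left(g \right)} = \frac{\sqrt{161} g^{3}}{161}$ ($O{\left(g \right)} = \frac{g^{3}}{\sqrt{161}} = g^{3} \frac{\sqrt{161}}{161} = \frac{\sqrt{161} g^{3}}{161}$)
$\frac{146921 + F{\left(-355 \right)}}{\frac{376627}{154218} + O{\left(575 \right)}} = \frac{146921 - 364}{\frac{376627}{154218} + \frac{\sqrt{161} \cdot 575^{3}}{161}} = \frac{146921 - 364}{376627 \cdot \frac{1}{154218} + \frac{1}{161} \sqrt{161} \cdot 190109375} = \frac{146557}{\frac{376627}{154218} + \frac{8265625 \sqrt{161}}{7}}$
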